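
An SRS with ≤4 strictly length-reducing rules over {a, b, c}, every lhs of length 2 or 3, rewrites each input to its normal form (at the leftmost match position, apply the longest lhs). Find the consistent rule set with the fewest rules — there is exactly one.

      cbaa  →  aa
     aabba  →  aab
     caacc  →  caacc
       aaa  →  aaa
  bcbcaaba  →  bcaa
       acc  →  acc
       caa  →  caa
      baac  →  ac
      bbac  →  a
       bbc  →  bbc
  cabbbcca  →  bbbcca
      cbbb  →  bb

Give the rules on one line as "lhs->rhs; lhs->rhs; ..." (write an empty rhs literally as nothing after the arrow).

ba->; bac->aa; cab->b; cb->

  | cbaa => aa
  | aabba => aab
  | caacc
  | aaa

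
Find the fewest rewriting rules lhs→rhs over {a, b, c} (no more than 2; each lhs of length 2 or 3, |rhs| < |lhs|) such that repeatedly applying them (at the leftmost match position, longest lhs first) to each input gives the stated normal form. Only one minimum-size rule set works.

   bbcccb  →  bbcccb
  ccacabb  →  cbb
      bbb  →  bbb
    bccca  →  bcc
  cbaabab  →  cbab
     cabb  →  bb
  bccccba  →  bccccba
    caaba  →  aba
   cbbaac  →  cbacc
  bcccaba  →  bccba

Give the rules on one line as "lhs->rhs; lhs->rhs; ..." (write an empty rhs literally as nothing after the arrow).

baa->ac; ca->

  | bbcccb
  | ccacabb => ccabb => cbb
  | bbb
  | bccca => bcc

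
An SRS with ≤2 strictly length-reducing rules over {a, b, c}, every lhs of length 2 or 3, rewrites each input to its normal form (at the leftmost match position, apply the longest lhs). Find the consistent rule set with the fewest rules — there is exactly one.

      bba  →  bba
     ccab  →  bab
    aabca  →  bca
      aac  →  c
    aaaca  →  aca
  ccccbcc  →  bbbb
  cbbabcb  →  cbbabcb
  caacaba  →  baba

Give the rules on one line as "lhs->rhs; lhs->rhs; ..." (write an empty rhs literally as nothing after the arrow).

aa->; cc->b

  | bba
  | ccab => bab
  | aabca => bca
  | aac => c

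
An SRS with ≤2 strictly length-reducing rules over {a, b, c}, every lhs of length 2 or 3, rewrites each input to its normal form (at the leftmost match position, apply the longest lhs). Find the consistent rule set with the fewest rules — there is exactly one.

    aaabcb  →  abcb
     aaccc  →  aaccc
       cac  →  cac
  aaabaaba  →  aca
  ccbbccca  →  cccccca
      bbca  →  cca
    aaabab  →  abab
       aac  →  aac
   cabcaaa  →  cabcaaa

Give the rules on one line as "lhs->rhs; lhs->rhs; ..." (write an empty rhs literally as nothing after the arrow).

  | aaabcb => abcb
  | aaccc
  | cac
  | aaabaaba => abaaba => abba => aca

aab->b; bb->c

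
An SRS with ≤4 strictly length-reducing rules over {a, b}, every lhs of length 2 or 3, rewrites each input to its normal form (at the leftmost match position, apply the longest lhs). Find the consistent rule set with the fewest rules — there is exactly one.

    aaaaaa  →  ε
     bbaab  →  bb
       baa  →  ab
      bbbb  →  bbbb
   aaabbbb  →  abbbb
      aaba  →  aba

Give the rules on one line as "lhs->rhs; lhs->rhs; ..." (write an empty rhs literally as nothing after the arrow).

  | aaaaaa => aaaa => aa => ε
  | bbaab => babb => bb
  | baa => ab
  | bbbb

aa->; aab->ab; baa->ab; bab->b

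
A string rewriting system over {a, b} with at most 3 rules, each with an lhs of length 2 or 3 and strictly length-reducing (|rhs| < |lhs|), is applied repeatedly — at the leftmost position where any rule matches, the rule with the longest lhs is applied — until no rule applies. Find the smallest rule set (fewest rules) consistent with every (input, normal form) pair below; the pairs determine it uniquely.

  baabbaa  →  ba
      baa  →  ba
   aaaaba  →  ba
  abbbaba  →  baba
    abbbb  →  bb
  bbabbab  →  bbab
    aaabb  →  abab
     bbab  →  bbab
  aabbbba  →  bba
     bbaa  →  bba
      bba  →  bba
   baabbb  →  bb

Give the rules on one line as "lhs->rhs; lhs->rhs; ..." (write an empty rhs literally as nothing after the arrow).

  | baabbaa => babbaa => baa => ba
  | baa => ba
  | aaaaba => aabaa => baaa => baa => ba
  | abbbaba => baba

aab->ba; abb->; baa->ba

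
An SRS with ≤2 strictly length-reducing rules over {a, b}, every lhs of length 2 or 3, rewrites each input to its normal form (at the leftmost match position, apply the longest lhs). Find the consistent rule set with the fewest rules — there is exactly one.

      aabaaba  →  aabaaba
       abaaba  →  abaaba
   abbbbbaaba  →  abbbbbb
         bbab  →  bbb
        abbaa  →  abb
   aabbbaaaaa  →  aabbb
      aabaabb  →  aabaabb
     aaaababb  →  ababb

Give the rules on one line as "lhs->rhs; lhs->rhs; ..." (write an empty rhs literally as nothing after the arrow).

  | aabaaba
  | abaaba
  | abbbbbaaba => abbbbbaba => abbbbbba => abbbbbb
  | bbab => bbb

aaa->; bba->bb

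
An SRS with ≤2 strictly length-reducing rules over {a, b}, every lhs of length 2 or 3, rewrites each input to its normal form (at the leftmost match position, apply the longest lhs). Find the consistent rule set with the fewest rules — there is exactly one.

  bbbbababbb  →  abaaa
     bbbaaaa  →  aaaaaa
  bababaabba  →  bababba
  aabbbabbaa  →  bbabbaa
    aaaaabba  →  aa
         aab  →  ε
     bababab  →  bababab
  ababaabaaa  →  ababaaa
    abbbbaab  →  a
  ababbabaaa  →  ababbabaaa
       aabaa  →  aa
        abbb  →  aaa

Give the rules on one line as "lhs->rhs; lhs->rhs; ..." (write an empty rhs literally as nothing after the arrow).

  | bbbbababbb => aabababbb => ababbb => abaaa
  | bbbaaaa => aaaaaa
  | bababaabba => bababba
  | aabbbabbaa => bbabbaa

aab->; bbb->aa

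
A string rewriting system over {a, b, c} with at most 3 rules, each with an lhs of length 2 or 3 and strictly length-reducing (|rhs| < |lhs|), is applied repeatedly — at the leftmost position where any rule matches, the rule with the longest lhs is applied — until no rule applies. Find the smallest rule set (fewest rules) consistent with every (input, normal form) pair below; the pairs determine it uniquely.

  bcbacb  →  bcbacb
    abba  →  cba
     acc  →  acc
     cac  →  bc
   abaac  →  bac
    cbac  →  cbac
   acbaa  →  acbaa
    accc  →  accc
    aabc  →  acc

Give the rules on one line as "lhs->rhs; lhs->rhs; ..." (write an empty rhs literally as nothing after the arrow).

  | bcbacb
  | abba => cba
  | acc
  | cac => bc

ab->c; ca->b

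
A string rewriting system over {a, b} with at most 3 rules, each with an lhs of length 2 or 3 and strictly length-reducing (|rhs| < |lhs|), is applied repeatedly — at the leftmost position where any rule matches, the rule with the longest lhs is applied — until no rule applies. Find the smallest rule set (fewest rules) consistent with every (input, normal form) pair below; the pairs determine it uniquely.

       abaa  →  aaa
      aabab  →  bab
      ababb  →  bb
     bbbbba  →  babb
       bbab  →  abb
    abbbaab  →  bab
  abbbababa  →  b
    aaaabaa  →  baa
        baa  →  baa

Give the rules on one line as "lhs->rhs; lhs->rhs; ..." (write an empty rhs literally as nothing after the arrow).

aab->b; aba->aa; bba->ab

  | abaa => aaa
  | aabab => bab
  | ababb => aabb => bb
  | bbbbba => bbbab => babb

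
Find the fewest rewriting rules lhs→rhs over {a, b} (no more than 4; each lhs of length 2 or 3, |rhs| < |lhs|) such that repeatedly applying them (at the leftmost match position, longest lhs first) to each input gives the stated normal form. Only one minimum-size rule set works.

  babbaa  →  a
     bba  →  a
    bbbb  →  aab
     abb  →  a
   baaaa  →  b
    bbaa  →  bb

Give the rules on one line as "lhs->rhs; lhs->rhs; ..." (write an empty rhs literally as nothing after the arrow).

abb->ba; ba->a; baa->b; bbb->aa

  | babbaa => abbaa => baaa => ba => a
  | bba => ba => a
  | bbbb => aab
  | abb => ba => a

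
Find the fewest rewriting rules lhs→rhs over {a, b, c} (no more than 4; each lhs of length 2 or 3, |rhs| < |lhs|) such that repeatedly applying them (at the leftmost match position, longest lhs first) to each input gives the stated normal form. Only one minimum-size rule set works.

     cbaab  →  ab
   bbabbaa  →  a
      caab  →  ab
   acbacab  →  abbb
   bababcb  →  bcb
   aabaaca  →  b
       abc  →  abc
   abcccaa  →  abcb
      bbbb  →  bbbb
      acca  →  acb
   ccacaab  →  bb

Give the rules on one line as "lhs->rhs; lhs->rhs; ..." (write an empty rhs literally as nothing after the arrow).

  | cbaab => caab => bab => ab
  | bbabbaa => babbaa => abbaa => abaa => aaa => a
  | caab => bab => ab
  | acbacab => acacab => abcab => abbb

aa->; ba->a; ca->b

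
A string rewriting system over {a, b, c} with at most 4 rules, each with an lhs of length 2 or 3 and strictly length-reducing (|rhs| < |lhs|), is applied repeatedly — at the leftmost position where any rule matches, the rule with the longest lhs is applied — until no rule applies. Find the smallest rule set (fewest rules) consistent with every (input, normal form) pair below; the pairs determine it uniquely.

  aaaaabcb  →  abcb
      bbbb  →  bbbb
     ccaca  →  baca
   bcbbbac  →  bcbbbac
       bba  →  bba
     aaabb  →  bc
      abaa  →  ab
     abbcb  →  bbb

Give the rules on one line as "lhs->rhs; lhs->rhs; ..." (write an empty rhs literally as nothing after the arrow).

  | aaaaabcb => aaabcb => abcb
  | bbbb
  | ccaca => baca
  | bcbbbac

aa->; abb->bc; cc->b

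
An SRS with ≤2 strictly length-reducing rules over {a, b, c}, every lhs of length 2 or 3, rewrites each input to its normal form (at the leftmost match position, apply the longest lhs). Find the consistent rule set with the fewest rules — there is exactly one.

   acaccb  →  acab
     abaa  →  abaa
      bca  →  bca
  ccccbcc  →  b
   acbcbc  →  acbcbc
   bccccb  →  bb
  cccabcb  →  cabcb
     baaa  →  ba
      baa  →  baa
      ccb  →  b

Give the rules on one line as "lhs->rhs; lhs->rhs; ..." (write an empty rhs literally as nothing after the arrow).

aaa->a; cc->

  | acaccb => acab
  | abaa
  | bca
  | ccccbcc => ccbcc => bcc => b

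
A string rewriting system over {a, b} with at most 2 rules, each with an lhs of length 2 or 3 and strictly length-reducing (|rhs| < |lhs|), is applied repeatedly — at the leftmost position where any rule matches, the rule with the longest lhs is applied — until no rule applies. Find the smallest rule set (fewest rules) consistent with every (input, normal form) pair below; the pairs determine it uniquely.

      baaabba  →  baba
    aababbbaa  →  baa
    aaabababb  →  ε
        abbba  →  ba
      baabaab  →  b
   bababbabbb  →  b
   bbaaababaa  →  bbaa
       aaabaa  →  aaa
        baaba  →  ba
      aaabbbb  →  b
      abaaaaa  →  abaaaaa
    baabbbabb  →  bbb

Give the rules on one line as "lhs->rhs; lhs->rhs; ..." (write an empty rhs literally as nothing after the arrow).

  | baaabba => baba
  | aababbbaa => abbbaa => baa
  | aaabababb => aababb => abb => ε
  | abbba => ba

aab->; abb->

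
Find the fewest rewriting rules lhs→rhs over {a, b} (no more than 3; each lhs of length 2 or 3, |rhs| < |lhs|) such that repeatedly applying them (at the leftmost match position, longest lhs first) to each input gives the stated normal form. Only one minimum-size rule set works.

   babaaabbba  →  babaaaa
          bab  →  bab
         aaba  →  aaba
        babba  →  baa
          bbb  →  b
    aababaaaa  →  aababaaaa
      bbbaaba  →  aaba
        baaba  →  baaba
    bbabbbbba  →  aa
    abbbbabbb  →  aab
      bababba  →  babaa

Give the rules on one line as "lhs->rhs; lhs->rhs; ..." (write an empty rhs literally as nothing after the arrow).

  | babaaabbba => babaaabba => babaaaa
  | bab
  | aaba
  | babba => baa

bb->b; bba->a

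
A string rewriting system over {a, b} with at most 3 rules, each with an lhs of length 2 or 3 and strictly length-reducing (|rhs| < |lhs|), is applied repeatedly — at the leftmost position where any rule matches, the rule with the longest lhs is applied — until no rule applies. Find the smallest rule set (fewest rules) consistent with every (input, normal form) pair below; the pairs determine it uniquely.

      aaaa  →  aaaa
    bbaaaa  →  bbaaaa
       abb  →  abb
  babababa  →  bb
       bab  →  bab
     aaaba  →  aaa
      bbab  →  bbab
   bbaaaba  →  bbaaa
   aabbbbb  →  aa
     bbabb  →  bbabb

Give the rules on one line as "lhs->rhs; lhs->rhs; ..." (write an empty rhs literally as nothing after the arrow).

aab->a; aba->; bbb->aa

  | aaaa
  | bbaaaa
  | abb
  | babababa => bbaba => bb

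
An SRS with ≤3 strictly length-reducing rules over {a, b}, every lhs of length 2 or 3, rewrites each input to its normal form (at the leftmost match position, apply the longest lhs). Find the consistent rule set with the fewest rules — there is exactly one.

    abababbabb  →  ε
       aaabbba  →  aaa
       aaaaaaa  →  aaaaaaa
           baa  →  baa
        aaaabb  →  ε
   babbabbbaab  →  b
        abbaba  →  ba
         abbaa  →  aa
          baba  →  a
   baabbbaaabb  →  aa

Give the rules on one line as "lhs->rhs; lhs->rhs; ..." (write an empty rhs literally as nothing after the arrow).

ab->b; bb->; bbb->aa

  | abababbabb => bababbabb => bbabbabb => abbabb => bbabb => abb => bb => ε
  | aaabbba => aabbba => abbba => bbba => aaa
  | aaaaaaa
  | baa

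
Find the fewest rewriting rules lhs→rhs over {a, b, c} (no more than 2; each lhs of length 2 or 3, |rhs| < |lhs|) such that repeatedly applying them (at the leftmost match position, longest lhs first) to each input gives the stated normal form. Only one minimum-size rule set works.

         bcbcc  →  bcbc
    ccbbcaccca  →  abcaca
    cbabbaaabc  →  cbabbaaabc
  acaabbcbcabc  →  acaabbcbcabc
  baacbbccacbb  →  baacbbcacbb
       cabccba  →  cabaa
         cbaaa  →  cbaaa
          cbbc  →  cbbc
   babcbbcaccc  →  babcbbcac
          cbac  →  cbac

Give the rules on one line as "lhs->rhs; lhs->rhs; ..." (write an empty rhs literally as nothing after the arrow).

  | bcbcc => bcbc
  | ccbbcaccca => abcaccca => abcacca => abcaca
  | cbabbaaabc
  | acaabbcbcabc

cc->c; ccb->a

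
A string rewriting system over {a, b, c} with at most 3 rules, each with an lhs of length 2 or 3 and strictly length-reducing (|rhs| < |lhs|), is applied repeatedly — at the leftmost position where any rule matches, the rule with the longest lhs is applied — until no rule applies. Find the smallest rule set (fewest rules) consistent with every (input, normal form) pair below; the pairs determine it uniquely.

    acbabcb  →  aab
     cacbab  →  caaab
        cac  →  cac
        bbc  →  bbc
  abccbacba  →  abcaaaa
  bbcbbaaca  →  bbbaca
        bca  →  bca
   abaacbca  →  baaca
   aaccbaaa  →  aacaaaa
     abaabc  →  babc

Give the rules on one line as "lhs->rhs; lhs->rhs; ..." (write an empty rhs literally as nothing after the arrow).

aba->b; cb->a

  | acbabcb => aaabcb => aaaba => aab
  | cacbab => caaab
  | cac
  | bbc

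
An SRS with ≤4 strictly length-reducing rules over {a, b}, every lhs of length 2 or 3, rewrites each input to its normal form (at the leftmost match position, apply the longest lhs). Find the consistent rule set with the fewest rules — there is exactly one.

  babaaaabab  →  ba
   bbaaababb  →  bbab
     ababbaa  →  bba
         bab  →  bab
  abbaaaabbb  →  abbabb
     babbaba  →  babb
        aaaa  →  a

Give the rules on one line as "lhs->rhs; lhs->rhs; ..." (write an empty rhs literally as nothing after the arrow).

aa->a; aab->a; aba->

  | babaaaabab => baaabab => baabab => baab => ba
  | bbaaababb => bbaababb => bbaabb => bbab
  | ababbaa => bbaa => bba
  | bab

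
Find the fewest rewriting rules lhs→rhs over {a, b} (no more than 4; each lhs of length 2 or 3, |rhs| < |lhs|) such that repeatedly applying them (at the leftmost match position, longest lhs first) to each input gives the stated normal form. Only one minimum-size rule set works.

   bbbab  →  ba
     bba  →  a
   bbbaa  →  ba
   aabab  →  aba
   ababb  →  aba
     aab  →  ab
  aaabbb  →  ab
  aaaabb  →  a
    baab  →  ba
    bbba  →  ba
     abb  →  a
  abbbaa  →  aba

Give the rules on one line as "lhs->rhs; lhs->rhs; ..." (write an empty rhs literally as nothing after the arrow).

aa->a; bab->ba; bb->

  | bbbab => bab => ba
  | bba => a
  | bbbaa => baa => ba
  | aabab => abab => aba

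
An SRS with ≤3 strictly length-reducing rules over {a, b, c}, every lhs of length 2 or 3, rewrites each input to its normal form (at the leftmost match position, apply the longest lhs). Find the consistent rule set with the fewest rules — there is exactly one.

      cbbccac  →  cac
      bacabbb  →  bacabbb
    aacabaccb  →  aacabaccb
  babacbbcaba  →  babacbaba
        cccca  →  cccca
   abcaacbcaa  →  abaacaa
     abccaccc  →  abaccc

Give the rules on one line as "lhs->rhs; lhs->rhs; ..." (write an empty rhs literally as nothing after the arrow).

  | cbbccac => cbcac => cac
  | bacabbb
  | aacabaccb
  | babacbbcaba => babacbaba

abc->ab; bc->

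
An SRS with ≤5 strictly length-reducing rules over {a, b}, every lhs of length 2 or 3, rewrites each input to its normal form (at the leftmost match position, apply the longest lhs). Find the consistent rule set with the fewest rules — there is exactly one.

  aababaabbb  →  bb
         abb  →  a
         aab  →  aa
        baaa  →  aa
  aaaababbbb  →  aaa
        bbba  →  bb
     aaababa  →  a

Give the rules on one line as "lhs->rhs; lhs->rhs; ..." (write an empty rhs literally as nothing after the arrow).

  | aababaabbb => abbaabbb => abaabbb => babbb => bb
  | abb => ab => a
  | aab => aa
  | baaa => aa

ab->a; aba->b; ba->; bab->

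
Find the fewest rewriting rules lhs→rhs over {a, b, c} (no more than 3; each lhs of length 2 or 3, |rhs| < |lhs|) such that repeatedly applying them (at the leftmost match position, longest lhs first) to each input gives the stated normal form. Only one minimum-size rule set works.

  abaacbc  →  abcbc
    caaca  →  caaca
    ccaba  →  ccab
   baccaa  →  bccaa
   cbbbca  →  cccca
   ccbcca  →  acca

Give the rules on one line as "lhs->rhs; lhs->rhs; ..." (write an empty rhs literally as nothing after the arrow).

ba->b; bbb->cc; ccb->a

  | abaacbc => abacbc => abcbc
  | caaca
  | ccaba => ccab
  | baccaa => bccaa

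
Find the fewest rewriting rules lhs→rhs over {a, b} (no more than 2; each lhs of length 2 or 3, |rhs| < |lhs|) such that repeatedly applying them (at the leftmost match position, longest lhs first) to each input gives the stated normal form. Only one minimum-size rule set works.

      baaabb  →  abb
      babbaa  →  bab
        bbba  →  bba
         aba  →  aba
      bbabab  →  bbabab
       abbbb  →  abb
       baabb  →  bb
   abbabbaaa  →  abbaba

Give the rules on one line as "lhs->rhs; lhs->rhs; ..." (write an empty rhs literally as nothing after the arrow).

  | baaabb => abb
  | babbaa => bab
  | bbba => bba
  | aba

baa->; bbb->bb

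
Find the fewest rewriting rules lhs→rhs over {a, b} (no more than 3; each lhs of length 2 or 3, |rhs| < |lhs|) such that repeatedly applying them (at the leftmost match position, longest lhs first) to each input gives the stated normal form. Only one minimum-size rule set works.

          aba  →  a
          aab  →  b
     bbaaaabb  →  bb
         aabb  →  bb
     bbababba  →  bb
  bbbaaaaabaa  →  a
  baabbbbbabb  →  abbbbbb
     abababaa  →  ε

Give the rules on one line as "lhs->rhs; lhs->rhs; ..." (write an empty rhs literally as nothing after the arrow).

aa->; ba->

  | aba => a
  | aab => b
  | bbaaaabb => baaabb => aabb => bb
  | aabb => bb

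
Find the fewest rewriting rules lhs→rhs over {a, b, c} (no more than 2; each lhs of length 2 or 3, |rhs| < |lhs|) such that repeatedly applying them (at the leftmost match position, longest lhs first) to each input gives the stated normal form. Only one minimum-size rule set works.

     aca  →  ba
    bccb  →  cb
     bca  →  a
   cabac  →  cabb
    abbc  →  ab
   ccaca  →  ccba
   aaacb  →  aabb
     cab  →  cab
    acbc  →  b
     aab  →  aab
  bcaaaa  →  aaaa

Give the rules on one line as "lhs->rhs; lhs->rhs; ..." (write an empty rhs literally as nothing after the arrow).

  | aca => ba
  | bccb => cb
  | bca => a
  | cabac => cabb

ac->b; bc->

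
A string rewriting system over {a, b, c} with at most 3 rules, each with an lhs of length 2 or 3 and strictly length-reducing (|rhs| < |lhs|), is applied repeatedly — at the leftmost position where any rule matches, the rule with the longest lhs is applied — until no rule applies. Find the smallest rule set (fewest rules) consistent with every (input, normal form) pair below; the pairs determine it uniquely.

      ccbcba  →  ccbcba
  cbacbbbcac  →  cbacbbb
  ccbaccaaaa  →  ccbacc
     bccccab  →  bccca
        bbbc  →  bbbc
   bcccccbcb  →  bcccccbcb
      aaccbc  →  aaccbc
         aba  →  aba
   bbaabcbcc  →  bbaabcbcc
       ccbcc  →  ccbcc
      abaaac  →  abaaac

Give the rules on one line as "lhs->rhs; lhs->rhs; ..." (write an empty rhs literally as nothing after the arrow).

caa->c; cab->a; cac->

  | ccbcba
  | cbacbbbcac => cbacbbb
  | ccbaccaaaa => ccbaccaa => ccbacc
  | bccccab => bccca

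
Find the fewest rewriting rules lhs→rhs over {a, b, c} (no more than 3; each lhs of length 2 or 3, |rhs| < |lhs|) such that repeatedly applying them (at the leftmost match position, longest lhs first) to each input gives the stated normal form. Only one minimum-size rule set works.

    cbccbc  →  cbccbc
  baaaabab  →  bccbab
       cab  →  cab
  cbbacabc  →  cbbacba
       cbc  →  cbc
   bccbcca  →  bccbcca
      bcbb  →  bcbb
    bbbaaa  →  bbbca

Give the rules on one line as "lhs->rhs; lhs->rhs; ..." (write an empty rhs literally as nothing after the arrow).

  | cbccbc
  | baaaabab => bcaabab => bccbab
  | cab
  | cbbacabc => cbbacba

aa->c; abc->ba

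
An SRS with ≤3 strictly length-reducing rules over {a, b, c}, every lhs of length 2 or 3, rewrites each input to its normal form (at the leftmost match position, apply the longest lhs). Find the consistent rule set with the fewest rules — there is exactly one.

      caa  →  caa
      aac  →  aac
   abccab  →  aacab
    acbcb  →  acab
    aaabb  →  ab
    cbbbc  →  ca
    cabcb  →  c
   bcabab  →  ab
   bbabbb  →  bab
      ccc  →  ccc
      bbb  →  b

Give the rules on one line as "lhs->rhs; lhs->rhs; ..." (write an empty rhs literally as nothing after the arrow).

aab->; bb->b; bc->a

  | caa
  | aac
  | abccab => aacab
  | acbcb => acab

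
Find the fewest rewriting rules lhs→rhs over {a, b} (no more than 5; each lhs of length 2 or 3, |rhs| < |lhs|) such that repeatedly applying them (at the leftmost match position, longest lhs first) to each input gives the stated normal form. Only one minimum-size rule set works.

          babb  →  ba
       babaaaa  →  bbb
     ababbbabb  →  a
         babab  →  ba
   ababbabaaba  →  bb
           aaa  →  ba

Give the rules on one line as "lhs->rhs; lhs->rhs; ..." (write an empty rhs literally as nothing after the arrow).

aa->b; aab->ba; ab->a; aba->a

  | babb => bab => ba
  | babaaaa => baaaa => bbaa => bbb
  | ababbbabb => abbbabb => abbabb => ababb => abb => ab => a
  | babab => bab => ba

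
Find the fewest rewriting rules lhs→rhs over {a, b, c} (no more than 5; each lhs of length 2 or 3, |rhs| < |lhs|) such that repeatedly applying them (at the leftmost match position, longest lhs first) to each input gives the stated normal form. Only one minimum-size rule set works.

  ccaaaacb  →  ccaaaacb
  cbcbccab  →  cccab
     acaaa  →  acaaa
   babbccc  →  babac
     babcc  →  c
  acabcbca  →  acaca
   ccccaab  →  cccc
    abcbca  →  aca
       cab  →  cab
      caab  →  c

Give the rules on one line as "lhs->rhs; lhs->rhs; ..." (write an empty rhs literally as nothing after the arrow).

aab->; baa->c; bcb->; bcc->a

  | ccaaaacb
  | cbcbccab => cccab
  | acaaa
  | babbccc => babac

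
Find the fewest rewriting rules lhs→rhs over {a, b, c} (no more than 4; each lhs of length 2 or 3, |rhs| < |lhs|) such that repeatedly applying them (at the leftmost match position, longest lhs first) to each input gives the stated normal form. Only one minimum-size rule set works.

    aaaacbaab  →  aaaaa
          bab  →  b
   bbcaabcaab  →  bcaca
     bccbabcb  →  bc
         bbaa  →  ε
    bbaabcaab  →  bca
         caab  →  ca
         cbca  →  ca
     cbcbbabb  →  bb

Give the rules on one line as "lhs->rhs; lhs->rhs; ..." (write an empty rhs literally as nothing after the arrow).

ab->; ba->; bbc->bc; cb->

  | aaaacbaab => aaaaaab => aaaaa
  | bab => b
  | bbcaabcaab => bcaabcaab => bcacaab => bcaca
  | bccbabcb => bcabcb => bccb => bc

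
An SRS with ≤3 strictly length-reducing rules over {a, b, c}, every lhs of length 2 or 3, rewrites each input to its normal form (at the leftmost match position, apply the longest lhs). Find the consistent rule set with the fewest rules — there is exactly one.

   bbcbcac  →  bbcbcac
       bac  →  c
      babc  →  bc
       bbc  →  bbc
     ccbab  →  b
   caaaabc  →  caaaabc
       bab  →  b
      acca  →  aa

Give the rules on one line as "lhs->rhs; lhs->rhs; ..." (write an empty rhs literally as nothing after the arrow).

  | bbcbcac
  | bac => c
  | babc => bc
  | bbc

ba->; cc->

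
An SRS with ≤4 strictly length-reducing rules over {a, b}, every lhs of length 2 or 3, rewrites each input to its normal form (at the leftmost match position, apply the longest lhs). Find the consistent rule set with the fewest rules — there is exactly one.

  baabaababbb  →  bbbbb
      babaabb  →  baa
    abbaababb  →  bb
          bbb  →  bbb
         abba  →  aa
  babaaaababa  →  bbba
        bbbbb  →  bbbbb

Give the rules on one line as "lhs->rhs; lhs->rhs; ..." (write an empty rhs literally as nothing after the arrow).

aaa->ba; ab->a; bab->b

  | baabaababbb => baaaababbb => bbaababbb => bbaaabbb => bbbabbb => bbbbb
  | babaabb => baabb => baab => baa
  | abbaababb => abaababb => aaababb => bababb => babb => bb
  | bbb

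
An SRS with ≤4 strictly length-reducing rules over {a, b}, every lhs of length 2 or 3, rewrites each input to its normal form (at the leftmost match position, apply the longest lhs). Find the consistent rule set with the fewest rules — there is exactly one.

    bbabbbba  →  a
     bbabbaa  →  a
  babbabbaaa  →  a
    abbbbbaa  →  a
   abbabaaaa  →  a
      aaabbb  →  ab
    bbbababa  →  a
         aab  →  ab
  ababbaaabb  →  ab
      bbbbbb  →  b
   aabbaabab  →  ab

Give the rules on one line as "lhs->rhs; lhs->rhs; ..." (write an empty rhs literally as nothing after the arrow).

  | bbabbbba => babbbba => abbbba => abbba => abba => aba => aa => a
  | bbabbaa => babbaa => abbaa => abaa => aaa => aa => a
  | babbabbaaa => abbabbaaa => ababbaaa => aabbaaa => abbaaa => abaaa => aaaa => aaa => aa => a
  | abbbbbaa => abbbbaa => abbbaa => abbaa => abaa => aaa => aa => a

aa->a; ba->a; bb->b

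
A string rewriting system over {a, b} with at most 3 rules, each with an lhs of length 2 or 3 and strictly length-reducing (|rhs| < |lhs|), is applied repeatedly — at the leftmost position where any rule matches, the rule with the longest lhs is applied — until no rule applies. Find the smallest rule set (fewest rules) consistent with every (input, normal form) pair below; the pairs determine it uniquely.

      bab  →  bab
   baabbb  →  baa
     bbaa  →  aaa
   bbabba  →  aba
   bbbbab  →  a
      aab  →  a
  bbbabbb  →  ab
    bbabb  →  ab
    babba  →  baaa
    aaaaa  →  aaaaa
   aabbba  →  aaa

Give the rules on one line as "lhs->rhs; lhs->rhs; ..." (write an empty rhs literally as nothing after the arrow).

aab->a; bb->a; bbb->aa

  | bab
  | baabbb => babb => baa
  | bbaa => aaa
  | bbabba => aabba => aba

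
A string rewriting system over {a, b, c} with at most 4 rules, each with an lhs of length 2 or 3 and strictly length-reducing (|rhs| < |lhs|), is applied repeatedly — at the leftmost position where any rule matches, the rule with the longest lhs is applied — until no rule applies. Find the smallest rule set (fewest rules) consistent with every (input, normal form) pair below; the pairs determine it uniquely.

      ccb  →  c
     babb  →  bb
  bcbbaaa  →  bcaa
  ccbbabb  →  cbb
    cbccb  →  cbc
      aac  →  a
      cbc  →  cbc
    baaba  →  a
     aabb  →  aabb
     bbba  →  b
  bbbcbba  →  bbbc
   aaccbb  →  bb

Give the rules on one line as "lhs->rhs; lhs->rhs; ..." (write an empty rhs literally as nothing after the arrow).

  | ccb => c
  | babb => bb
  | bcbbaaa => bcaa
  | ccbbabb => cbabb => cbb

ac->; ba->; bba->; ccb->c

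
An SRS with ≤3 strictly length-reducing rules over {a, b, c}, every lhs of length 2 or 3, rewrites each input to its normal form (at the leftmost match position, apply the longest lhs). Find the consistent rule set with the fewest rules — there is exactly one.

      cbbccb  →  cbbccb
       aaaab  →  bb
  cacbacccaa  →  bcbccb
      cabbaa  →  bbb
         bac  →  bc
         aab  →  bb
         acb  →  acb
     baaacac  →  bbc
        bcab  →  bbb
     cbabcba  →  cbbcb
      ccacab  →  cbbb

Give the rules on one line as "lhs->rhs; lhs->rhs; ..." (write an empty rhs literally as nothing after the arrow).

aa->b; ba->b; ca->b

  | cbbccb
  | aaaab => baab => bab => bb
  | cacbacccaa => bcbacccaa => bcbcccaa => bcbccba => bcbccb
  | cabbaa => bbbaa => bbba => bbb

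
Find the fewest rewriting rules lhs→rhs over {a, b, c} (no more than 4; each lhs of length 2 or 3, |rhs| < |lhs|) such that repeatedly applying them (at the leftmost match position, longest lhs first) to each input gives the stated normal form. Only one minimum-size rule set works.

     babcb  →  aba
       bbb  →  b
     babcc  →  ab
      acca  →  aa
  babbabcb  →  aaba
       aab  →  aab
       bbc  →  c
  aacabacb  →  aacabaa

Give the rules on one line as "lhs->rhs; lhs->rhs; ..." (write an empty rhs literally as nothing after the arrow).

  | babcb => abcb => aba
  | bbb => b
  | babcc => abcc => ab
  | acca => aa

bab->ab; bb->; cb->a; cc->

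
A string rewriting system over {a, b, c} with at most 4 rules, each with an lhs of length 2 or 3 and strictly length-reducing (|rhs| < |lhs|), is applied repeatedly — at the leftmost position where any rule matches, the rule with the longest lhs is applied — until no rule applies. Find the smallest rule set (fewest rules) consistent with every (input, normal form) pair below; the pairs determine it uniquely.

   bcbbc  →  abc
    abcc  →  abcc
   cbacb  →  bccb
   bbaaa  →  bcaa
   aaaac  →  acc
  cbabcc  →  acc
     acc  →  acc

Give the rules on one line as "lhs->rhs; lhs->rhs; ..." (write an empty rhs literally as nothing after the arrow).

  | bcbbc => abc
  | abcc
  | cbacb => bccb
  | bbaaa => bcaa

aaa->ab; ba->c; bcb->a; cba->bc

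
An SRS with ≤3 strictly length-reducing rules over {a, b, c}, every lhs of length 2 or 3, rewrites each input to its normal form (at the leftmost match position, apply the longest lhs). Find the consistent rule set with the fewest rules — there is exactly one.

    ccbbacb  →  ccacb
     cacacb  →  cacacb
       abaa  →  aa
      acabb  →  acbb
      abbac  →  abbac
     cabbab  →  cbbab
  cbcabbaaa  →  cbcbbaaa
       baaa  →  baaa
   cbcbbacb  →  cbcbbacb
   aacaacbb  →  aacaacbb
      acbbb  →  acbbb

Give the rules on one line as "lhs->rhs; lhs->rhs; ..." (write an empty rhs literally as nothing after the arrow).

  | ccbbacb => ccbacb => ccacb
  | cacacb
  | abaa => aa
  | acabb => acbb

aba->a; cab->cb; ccb->cc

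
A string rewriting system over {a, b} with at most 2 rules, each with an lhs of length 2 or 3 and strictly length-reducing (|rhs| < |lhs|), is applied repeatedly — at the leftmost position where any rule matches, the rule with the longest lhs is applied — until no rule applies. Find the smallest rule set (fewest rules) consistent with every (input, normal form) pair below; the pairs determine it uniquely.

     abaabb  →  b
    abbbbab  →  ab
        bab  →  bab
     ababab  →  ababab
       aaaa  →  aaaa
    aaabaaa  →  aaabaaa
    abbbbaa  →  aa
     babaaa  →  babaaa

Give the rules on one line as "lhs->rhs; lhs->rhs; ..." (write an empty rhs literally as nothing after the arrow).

  | abaabb => ababb => abbb => bbb => b
  | abbbbab => bbbbab => bbab => ab
  | bab
  | ababab

abb->bb; bb->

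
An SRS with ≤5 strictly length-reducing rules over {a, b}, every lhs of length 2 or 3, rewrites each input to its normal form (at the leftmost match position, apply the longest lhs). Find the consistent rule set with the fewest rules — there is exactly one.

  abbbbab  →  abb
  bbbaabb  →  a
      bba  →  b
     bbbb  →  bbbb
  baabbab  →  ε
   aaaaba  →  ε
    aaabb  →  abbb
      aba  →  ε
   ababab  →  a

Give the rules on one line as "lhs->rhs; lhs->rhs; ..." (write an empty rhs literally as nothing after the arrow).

  | abbbbab => abbba => abb
  | bbbaabb => bbabb => bab => a
  | bba => b
  | bbbb

aaa->ab; aba->; ba->; bab->a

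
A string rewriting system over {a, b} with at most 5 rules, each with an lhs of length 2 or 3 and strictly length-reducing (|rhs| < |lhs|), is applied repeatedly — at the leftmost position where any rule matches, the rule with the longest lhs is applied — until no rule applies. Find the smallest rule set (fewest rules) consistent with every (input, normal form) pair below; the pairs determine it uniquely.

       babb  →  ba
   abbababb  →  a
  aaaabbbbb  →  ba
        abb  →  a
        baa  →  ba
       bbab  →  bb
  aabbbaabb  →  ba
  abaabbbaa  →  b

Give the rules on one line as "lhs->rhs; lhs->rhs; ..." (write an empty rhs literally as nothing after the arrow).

aa->a; aaa->ba; ab->a; bba->b

  | babb => bab => ba
  | abbababb => abababb => aababb => ababb => aabb => abb => ab => a
  | aaaabbbbb => baabbbbb => babbbbb => babbbb => babbb => babb => bab => ba
  | abb => ab => a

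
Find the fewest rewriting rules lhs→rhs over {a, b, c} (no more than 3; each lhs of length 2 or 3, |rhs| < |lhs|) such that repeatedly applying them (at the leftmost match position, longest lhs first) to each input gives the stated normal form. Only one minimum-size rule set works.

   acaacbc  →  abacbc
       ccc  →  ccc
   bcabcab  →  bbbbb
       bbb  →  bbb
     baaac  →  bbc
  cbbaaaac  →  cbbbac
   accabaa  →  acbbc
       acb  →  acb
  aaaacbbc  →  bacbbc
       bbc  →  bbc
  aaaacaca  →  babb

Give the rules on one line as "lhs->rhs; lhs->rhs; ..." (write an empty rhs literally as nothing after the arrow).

aa->c; ca->b

  | acaacbc => abacbc
  | ccc
  | bcabcab => bbbcab => bbbbb
  | bbb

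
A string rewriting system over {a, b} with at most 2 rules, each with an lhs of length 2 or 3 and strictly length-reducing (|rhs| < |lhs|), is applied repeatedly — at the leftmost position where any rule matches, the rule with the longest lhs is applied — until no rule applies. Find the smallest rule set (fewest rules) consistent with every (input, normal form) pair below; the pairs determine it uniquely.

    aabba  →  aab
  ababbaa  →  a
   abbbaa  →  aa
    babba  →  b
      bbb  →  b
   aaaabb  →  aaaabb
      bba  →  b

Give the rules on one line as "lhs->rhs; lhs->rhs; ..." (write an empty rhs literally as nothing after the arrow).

  | aabba => aab
  | ababbaa => abbaa => aba => a
  | abbbaa => abaa => aa
  | babba => bba => b

ba->; bbb->b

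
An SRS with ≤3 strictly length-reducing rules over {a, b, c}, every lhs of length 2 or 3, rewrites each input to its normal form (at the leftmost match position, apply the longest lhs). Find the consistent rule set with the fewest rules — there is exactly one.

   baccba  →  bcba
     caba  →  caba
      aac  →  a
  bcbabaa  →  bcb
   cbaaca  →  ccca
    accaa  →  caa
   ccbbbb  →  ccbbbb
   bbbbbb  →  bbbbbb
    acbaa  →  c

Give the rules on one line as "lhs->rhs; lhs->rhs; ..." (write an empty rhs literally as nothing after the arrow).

ac->; baa->c

  | baccba => bcba
  | caba
  | aac => a
  | bcbabaa => bcbac => bcb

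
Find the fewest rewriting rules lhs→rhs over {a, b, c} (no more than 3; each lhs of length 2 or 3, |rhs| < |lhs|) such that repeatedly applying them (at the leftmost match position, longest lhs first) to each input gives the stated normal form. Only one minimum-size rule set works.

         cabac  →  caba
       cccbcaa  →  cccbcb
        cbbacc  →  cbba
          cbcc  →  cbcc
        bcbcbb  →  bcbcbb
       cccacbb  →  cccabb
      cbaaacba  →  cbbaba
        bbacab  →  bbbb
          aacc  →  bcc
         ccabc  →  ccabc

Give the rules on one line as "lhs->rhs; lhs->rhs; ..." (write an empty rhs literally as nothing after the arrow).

aa->b; ac->a

  | cabac => caba
  | cccbcaa => cccbcb
  | cbbacc => cbbac => cbba
  | cbcc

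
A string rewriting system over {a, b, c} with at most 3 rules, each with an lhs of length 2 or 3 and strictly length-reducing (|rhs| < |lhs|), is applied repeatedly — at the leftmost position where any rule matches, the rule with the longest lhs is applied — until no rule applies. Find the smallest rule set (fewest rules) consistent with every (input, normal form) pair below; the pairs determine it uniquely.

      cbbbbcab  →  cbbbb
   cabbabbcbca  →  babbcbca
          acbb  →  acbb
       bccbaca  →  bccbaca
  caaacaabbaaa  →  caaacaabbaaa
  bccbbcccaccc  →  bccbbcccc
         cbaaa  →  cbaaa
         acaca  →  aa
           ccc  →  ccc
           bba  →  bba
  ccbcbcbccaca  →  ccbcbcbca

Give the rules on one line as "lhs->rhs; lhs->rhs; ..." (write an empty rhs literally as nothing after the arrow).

cab->; cac->

  | cbbbbcab => cbbbb
  | cabbabbcbca => babbcbca
  | acbb
  | bccbaca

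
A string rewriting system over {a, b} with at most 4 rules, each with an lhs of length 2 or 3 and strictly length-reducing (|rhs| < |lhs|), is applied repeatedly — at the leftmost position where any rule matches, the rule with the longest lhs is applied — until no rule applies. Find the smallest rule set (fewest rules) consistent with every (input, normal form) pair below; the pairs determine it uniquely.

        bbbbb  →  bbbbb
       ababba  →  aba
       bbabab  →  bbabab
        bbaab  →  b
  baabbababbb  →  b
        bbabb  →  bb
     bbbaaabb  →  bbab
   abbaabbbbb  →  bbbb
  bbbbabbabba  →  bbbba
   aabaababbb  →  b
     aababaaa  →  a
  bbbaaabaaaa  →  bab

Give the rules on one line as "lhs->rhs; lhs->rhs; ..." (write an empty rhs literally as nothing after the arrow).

aab->; abb->; baa->ab

  | bbbbb
  | ababba => aba
  | bbabab
  | bbaab => babb => b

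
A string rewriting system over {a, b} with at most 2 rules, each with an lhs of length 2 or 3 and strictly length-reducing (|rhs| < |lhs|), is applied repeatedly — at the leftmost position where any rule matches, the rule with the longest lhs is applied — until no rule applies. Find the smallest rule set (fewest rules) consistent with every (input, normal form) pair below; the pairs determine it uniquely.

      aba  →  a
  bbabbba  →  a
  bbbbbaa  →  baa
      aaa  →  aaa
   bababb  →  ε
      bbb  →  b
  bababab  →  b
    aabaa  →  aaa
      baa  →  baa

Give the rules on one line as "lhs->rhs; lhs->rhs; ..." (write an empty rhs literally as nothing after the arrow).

  | aba => a
  | bbabbba => abbba => bba => a
  | bbbbbaa => bbbaa => baa
  | aaa

ab->; bb->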